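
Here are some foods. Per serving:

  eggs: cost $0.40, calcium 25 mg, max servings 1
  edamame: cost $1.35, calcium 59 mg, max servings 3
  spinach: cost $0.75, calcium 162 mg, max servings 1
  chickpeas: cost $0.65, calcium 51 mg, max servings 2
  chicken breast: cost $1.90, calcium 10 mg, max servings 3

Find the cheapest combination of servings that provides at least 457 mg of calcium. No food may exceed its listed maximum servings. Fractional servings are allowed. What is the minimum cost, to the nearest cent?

$6.29

Cost per mg of calcium: spinach $0.0046, chickpeas $0.0127, eggs $0.0160, edamame $0.0229, chicken breast $0.1900.
Take 1 serving of spinach: +162.0 mg calcium for $0.75 (total $0.75, still need 295.0 mg).
Take 2 servings of chickpeas: +102.0 mg calcium for $1.30 (total $2.05, still need 193.0 mg).
Take 1 serving of eggs: +25.0 mg calcium for $0.40 (total $2.45, still need 168.0 mg).
Take 2.847 servings of edamame: +168.0 mg calcium for $3.84 (total $6.29, still need 0.0 mg).
Greedy by cheapest-per-mg is optimal for a single linear constraint, so the minimum cost is $6.29.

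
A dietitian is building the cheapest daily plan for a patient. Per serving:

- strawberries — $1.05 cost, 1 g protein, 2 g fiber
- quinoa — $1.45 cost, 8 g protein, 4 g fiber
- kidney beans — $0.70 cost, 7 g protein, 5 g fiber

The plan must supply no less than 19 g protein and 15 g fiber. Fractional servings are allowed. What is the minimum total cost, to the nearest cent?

strawberries only: max(19/1, 15/2) = 19 servings → $19.95.
quinoa only: max(19/8, 15/4) = 3.75 servings → $5.44.
kidney beans only: max(19/7, 15/5) = 3 servings → $2.10.
strawberries + quinoa with both tight: 3.667 servings and 1.917 servings → $6.63.
strawberries + kidney beans with both tight: 1.111 servings and 2.556 servings → $2.96.
quinoa + kidney beans: the both-tight solution has a negative serving — not a feasible corner.
Cheapest feasible corner: $2.10.

$2.10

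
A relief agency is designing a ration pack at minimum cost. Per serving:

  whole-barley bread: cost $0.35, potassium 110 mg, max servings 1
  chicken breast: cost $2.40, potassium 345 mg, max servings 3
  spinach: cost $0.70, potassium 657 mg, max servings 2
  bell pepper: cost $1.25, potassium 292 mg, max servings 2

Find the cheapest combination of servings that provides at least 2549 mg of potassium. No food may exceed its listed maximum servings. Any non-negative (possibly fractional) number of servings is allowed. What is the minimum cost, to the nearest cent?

$8.01

Cost per mg of potassium: spinach $0.0011, whole-barley bread $0.0032, bell pepper $0.0043, chicken breast $0.0070.
Take 2 servings of spinach: +1314.0 mg potassium for $1.40 (total $1.40, still need 1235.0 mg).
Take 1 serving of whole-barley bread: +110.0 mg potassium for $0.35 (total $1.75, still need 1125.0 mg).
Take 2 servings of bell pepper: +584.0 mg potassium for $2.50 (total $4.25, still need 541.0 mg).
Take 1.568 servings of chicken breast: +541.0 mg potassium for $3.76 (total $8.01, still need 0.0 mg).
Filling from the cheapest source first is optimal under one linear minimum: $8.01.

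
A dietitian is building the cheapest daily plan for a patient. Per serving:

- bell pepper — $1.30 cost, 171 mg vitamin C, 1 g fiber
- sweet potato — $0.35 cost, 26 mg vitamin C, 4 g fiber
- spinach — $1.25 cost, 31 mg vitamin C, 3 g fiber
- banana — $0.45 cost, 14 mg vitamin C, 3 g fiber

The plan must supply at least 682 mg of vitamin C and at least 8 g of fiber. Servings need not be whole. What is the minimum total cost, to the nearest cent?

$5.34

This is a tiny linear program; its minimum lies at a vertex of the feasible set. List the vertices and price them.
bell pepper only: max(682/171, 8/1) = 8 servings → $10.40.
sweet potato only: max(682/26, 8/4) = 26.23 servings → $9.18.
spinach only: max(682/31, 8/3) = 22 servings → $27.50.
banana only: max(682/14, 8/3) = 48.71 servings → $21.92.
bell pepper + sweet potato with both tight: 3.83 servings and 1.043 servings → $5.34.
bell pepper + spinach with both tight: 3.73 servings and 1.423 servings → $6.63.
bell pepper + banana with both tight: 3.876 servings and 1.375 servings → $5.66.
sweet potato + spinach: the both-tight solution has a negative serving — not a feasible corner.
sweet potato + banana with both targets exact would need a negative amount; discard.
spinach + banana: intersection lies outside the first quadrant.
So the least-cost plan costs $5.34.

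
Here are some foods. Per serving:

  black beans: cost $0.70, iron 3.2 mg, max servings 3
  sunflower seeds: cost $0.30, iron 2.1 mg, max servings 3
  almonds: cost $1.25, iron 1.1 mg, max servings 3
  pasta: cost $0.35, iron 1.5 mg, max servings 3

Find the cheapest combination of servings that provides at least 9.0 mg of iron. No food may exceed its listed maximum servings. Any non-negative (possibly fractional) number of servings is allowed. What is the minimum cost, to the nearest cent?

Cost per mg of iron: sunflower seeds $0.1429, black beans $0.2188, pasta $0.2333, almonds $1.1364.
Take 3 servings of sunflower seeds: +6.3 mg iron for $0.90 (total $0.90, still need 2.7 mg).
Take 0.8438 servings of black beans: +2.7 mg iron for $0.59 (total $1.49, still need 0.0 mg).
Greedy by cheapest-per-mg is optimal for a single linear constraint, so the minimum cost is $1.49.

$1.49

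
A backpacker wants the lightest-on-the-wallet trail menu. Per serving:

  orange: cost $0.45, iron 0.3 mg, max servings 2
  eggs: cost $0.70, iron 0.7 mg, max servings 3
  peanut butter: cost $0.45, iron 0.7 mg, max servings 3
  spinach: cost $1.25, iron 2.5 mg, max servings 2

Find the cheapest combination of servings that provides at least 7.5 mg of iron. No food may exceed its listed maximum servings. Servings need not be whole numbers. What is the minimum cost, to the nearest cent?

Cost per mg of iron: spinach $0.5000, peanut butter $0.6429, eggs $1.0000, orange $1.5000.
Take 2 servings of spinach: +5.0 mg iron for $2.50 (total $2.50, still need 2.5 mg).
Take 3 servings of peanut butter: +2.1 mg iron for $1.35 (total $3.85, still need 0.4 mg).
Take 0.5714 servings of eggs: +0.4 mg iron for $0.40 (total $4.25, still need 0.0 mg).
Greedy by cheapest-per-mg is optimal for a single linear constraint, so the minimum cost is $4.25.

$4.25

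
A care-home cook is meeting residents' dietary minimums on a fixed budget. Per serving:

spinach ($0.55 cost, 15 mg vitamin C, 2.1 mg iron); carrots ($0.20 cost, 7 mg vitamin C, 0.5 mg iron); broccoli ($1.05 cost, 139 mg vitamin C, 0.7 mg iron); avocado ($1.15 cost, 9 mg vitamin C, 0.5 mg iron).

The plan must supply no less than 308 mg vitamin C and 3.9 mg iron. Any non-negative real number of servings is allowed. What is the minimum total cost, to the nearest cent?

$2.83

spinach only: max(308/15, 3.9/2.1) = 20.53 servings → $11.29.
carrots only: max(308/7, 3.9/0.5) = 44 servings → $8.80.
broccoli only: max(308/139, 3.9/0.7) = 5.571 servings → $5.85.
avocado only: max(308/9, 3.9/0.5) = 34.22 servings → $39.36.
spinach + carrots: the both-tight solution has a negative serving — not a feasible corner.
spinach + broccoli with both tight: 1.16 servings and 2.091 servings → $2.83.
spinach + avocado: intersection lies outside the first quadrant.
carrots + broccoli with both tight: 5.054 servings and 1.961 servings → $3.07.
carrots + avocado with both targets exact would need a negative amount; discard.
broccoli + avocado with both tight: 1.881 servings and 5.166 servings → $7.92.
So the least-cost plan costs $2.83.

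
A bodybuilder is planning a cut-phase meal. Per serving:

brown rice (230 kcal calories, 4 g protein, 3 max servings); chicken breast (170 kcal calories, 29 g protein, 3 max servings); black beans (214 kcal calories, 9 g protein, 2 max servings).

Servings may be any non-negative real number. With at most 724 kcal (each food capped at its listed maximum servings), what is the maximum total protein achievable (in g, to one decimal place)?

96.0 g

Protein per kcal: chicken breast 0.1706, black beans 0.04206, brown rice 0.01739.
Take 3 servings of chicken breast: uses 510 kcal, +87.0 g protein (running total 87.0 g).
Take 1 serving of black beans: uses 214 kcal, +9.0 g protein (running total 96.0 g).
Filling greedily by protein-per-kcal is optimal for one linear limit, giving 96.0 g.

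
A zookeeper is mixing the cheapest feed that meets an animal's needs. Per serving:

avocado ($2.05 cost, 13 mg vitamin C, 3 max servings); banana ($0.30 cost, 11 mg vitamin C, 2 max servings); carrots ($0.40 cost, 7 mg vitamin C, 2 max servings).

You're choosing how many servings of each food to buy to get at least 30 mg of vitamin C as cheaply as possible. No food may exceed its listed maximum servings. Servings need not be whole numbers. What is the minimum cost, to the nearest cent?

Cost per mg of vitamin C: banana $0.0273, carrots $0.0571, avocado $0.1577.
Take 2 servings of banana: +22.0 mg vitamin C for $0.60 (total $0.60, still need 8.0 mg).
Take 1.143 servings of carrots: +8.0 mg vitamin C for $0.46 (total $1.06, still need 0.0 mg).
Greedy by cheapest-per-mg is optimal for a single linear constraint, so the minimum cost is $1.06.

$1.06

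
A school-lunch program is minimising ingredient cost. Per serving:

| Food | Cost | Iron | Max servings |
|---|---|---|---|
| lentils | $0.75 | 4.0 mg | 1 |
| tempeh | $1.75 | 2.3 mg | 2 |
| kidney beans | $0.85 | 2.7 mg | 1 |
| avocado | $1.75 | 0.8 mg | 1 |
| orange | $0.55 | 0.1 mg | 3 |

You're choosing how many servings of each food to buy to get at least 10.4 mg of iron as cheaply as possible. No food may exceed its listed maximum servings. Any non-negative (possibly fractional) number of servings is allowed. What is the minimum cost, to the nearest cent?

Cost per mg of iron: lentils $0.1875, kidney beans $0.3148, tempeh $0.7609, avocado $2.1875, orange $5.5000.
Take 1 serving of lentils: +4.0 mg iron for $0.75 (total $0.75, still need 6.4 mg).
Take 1 serving of kidney beans: +2.7 mg iron for $0.85 (total $1.60, still need 3.7 mg).
Take 1.609 servings of tempeh: +3.7 mg iron for $2.82 (total $4.42, still need 0.0 mg).
Filling from the cheapest source first is optimal under one linear minimum: $4.42.

$4.42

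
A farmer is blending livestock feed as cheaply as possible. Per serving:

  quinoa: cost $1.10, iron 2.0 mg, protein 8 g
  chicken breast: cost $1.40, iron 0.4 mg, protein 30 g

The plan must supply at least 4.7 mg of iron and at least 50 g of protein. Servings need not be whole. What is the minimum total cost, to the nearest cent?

$3.88

This is a tiny linear program; its minimum lies at a vertex of the feasible set. List the vertices and price them.
quinoa only: max(4.7/2.0, 50/8) = 6.25 servings → $6.88.
chicken breast only: max(4.7/0.4, 50/30) = 11.75 servings → $16.45.
quinoa + chicken breast with both tight: 2.13 servings and 1.099 servings → $3.88.
So the least-cost plan costs $3.88.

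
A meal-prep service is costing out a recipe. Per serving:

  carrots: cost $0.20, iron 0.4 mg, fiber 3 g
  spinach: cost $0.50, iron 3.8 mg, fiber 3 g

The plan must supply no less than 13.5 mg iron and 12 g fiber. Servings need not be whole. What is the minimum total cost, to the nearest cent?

$1.85

carrots only: max(13.5/0.4, 12/3) = 33.75 servings → $6.75.
spinach only: max(13.5/3.8, 12/3) = 4 servings → $2.00.
carrots + spinach with both tight: 0.5 servings and 3.5 servings → $1.85.
So the least-cost plan costs $1.85.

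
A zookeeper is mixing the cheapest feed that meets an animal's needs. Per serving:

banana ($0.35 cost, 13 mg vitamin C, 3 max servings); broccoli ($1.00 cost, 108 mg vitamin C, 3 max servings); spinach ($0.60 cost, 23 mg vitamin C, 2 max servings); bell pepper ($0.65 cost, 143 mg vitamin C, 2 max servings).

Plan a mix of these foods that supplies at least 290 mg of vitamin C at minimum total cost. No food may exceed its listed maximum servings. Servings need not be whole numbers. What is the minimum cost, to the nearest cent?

Cost per mg of vitamin C: bell pepper $0.0045, broccoli $0.0093, spinach $0.0261, banana $0.0269.
Take 2 servings of bell pepper: +286.0 mg vitamin C for $1.30 (total $1.30, still need 4.0 mg).
Take 0.03704 servings of broccoli: +4.0 mg vitamin C for $0.04 (total $1.34, still need 0.0 mg).
Greedy by cheapest-per-mg is optimal for a single linear constraint, so the minimum cost is $1.34.

$1.34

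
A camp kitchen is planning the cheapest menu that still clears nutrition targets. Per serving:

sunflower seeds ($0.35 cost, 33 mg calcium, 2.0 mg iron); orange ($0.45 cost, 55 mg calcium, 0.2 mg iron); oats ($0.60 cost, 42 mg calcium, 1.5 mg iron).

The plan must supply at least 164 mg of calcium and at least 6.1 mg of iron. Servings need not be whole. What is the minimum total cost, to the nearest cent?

$1.58

The cheapest plan sits at a corner of the feasible region — with two constraints it uses at most two foods.
sunflower seeds only: max(164/33, 6.1/2.0) = 4.97 servings → $1.74.
orange only: max(164/55, 6.1/0.2) = 30.5 servings → $13.72.
oats only: max(164/42, 6.1/1.5) = 4.067 servings → $2.44.
sunflower seeds + orange with both tight: 2.927 servings and 1.225 servings → $1.58.
sunflower seeds + oats with both tight: 0.2957 servings and 3.672 servings → $2.31.
orange + oats: the both-tight solution has a negative serving — not a feasible corner.
So the least-cost plan costs $1.58.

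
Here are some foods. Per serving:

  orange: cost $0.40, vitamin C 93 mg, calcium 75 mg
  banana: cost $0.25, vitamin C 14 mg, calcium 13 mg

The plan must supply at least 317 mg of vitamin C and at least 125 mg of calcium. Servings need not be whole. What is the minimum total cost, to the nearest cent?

$1.36

The cheapest plan sits at a corner of the feasible region — with two constraints it uses at most two foods.
orange only: max(317/93, 125/75) = 3.409 servings → $1.36.
banana only: max(317/14, 125/13) = 22.64 servings → $5.66.
orange + banana: intersection lies outside the first quadrant.
Cheapest feasible corner: $1.36.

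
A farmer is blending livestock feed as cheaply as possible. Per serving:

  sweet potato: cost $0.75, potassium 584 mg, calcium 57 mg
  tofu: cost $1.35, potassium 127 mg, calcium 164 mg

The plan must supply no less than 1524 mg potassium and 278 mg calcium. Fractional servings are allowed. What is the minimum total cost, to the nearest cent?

$2.97

Check every corner: each single food scaled to meet both minima, and each pair solved so both constraints bind.
sweet potato only: max(1524/584, 278/57) = 4.877 servings → $3.66.
tofu only: max(1524/127, 278/164) = 12 servings → $16.20.
sweet potato + tofu with both tight: 2.424 servings and 0.8526 servings → $2.97.
The minimum over all feasible corners is $2.97.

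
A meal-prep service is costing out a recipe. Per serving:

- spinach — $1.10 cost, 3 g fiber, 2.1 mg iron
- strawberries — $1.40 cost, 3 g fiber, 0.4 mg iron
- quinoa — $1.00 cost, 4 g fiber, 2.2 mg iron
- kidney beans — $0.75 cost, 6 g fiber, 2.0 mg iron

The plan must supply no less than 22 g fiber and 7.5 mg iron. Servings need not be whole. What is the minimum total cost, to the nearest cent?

Minimising a linear cost over {fiber ≥ 22, iron ≥ 7.5, servings ≥ 0} — the optimum is at a vertex, using one or two foods.
spinach only: max(22/3, 7.5/2.1) = 7.333 servings → $8.07.
strawberries only: max(22/3, 7.5/0.4) = 18.75 servings → $26.25.
quinoa only: max(22/4, 7.5/2.2) = 5.5 servings → $5.50.
kidney beans only: max(22/6, 7.5/2.0) = 3.75 servings → $2.81.
spinach + strawberries with both tight: 2.686 servings and 4.647 servings → $9.46.
spinach + quinoa with both targets exact would need a negative amount; discard.
spinach + kidney beans with both tight: 0.1515 servings and 3.591 servings → $2.86.
strawberries + quinoa with both tight: 3.68 servings and 2.74 servings → $7.89.
strawberries + kidney beans with both targets exact would need a negative amount; discard.
quinoa + kidney beans with both tight: 0.1923 servings and 3.538 servings → $2.85.
Cheapest feasible corner: $2.81.

$2.81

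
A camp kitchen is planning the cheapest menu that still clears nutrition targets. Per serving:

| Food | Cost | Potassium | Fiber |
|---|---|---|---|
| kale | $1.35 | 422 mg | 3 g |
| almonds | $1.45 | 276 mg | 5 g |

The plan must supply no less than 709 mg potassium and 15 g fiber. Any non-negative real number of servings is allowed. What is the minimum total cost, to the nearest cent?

Two binding constraints pin down two serving amounts, so the optimal mix uses at most two foods. The candidates are each food alone (scaled to the tighter of potassium/fiber) and each pair with both constraints tight.
kale only: max(709/422, 15/3) = 5 servings → $6.75.
almonds only: max(709/276, 15/5) = 3 servings → $4.35.
kale + almonds with both targets exact would need a negative amount; discard.
So the least-cost plan costs $4.35.

$4.35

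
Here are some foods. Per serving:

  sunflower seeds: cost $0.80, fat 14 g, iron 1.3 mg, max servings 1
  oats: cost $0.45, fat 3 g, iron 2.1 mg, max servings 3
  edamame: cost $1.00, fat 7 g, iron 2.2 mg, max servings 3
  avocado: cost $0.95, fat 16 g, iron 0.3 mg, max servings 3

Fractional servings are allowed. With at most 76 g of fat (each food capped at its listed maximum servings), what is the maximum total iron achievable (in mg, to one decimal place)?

14.8 mg

Iron per g fat: oats 0.7, edamame 0.3143, sunflower seeds 0.09286, avocado 0.01875.
Take 3 servings of oats: uses 9 g fat, +6.3 mg iron (running total 6.3 mg).
Take 3 servings of edamame: uses 21 g fat, +6.6 mg iron (running total 12.9 mg).
Take 1 serving of sunflower seeds: uses 14 g fat, +1.3 mg iron (running total 14.2 mg).
Take 2 servings of avocado: uses 32 g fat, +0.6 mg iron (running total 14.8 mg).
Filling greedily by iron-per-g fat is optimal for one linear limit, giving 14.8 mg.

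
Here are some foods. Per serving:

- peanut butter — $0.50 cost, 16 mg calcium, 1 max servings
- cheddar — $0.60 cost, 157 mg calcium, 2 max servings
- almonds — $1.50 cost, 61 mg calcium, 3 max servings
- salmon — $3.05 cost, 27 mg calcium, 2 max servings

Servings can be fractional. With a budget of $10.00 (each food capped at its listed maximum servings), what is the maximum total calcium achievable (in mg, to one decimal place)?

546.6 mg

Calcium per dollar: cheddar 261.7, almonds 40.67, peanut butter 32, salmon 8.852.
Take 2 servings of cheddar: spends $1.20, +314.0 mg calcium (running total 314.0 mg).
Take 3 servings of almonds: spends $4.50, +183.0 mg calcium (running total 497.0 mg).
Take 1 serving of peanut butter: spends $0.50, +16.0 mg calcium (running total 513.0 mg).
Take 1.246 servings of salmon: spends $3.80, +33.6 mg calcium (running total 546.6 mg).
Filling greedily by calcium-per-dollar is optimal for one linear limit, giving 546.6 mg.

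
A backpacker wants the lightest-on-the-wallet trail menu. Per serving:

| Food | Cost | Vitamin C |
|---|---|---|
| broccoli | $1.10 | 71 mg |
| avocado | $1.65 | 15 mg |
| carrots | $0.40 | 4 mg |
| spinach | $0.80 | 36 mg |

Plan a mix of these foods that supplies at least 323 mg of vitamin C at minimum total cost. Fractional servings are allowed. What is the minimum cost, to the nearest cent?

Cost per mg of vitamin C: broccoli $0.0155, spinach $0.0222, carrots $0.1000, avocado $0.1100.
With no serving limits, use only broccoli: 323 mg / 71 mg = 4.549 servings × $1.10 = $5.00.

$5.00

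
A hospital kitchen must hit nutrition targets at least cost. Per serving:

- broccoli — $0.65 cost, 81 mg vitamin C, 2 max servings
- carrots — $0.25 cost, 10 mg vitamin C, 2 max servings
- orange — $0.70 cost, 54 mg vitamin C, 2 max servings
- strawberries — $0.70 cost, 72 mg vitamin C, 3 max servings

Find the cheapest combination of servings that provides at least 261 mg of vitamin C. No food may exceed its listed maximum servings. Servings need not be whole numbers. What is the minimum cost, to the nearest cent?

$2.26

Cost per mg of vitamin C: broccoli $0.0080, strawberries $0.0097, orange $0.0130, carrots $0.0250.
Take 2 servings of broccoli: +162.0 mg vitamin C for $1.30 (total $1.30, still need 99.0 mg).
Take 1.375 servings of strawberries: +99.0 mg vitamin C for $0.96 (total $2.26, still need 0.0 mg).
Greedy by cheapest-per-mg is optimal for a single linear constraint, so the minimum cost is $2.26.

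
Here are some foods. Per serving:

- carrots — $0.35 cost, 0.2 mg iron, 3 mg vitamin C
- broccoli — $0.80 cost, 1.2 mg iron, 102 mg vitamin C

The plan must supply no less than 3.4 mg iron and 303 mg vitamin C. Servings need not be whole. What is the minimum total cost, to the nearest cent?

This is a tiny linear program; its minimum lies at a vertex of the feasible set. List the vertices and price them.
carrots only: max(3.4/0.2, 303/3) = 101 servings → $35.35.
broccoli only: max(3.4/1.2, 303/102) = 2.971 servings → $2.38.
carrots + broccoli with both targets exact would need a negative amount; discard.
The minimum over all feasible corners is $2.38.

$2.38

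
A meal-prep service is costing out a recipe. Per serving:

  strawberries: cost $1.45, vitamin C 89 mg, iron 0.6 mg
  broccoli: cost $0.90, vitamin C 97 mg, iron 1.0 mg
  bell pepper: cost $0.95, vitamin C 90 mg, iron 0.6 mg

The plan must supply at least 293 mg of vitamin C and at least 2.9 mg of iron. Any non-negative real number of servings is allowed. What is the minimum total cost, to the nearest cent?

$2.72

strawberries only: max(293/89, 2.9/0.6) = 4.833 servings → $7.01.
broccoli only: max(293/97, 2.9/1.0) = 3.021 servings → $2.72.
bell pepper only: max(293/90, 2.9/0.6) = 4.833 servings → $4.59.
strawberries + broccoli with both tight: 0.3799 servings and 2.672 servings → $2.96.
strawberries + bell pepper: the both-tight solution has a negative serving — not a feasible corner.
broccoli + bell pepper with both tight: 2.679 servings and 0.3679 servings → $2.76.
So the least-cost plan costs $2.72.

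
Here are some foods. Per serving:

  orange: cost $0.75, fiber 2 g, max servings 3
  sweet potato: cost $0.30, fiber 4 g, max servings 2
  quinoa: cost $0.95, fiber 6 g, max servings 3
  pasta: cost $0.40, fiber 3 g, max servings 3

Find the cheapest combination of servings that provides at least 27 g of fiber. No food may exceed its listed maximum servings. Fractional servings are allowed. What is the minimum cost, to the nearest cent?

Cost per g of fiber: sweet potato $0.0750, pasta $0.1333, quinoa $0.1583, orange $0.3750.
Take 2 servings of sweet potato: +8.0 g fiber for $0.60 (total $0.60, still need 19.0 g).
Take 3 servings of pasta: +9.0 g fiber for $1.20 (total $1.80, still need 10.0 g).
Take 1.667 servings of quinoa: +10.0 g fiber for $1.58 (total $3.38, still need 0.0 g).
Filling from the cheapest source first is optimal under one linear minimum: $3.38.

$3.38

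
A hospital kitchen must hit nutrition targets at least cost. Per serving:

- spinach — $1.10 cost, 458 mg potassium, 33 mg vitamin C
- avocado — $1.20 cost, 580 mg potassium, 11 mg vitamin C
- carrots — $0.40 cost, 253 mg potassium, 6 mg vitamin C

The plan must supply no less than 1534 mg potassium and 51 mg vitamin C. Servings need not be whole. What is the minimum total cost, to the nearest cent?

$2.67

This is a tiny linear program; its minimum lies at a vertex of the feasible set. List the vertices and price them.
spinach only: max(1534/458, 51/33) = 3.349 servings → $3.68.
avocado only: max(1534/580, 51/11) = 4.636 servings → $5.56.
carrots only: max(1534/253, 51/6) = 8.5 servings → $3.40.
spinach + avocado with both tight: 0.901 servings and 1.933 servings → $3.31.
spinach + carrots with both tight: 0.6604 servings and 4.868 servings → $2.67.
avocado + carrots: the both-tight solution has a negative serving — not a feasible corner.
The minimum over all feasible corners is $2.67.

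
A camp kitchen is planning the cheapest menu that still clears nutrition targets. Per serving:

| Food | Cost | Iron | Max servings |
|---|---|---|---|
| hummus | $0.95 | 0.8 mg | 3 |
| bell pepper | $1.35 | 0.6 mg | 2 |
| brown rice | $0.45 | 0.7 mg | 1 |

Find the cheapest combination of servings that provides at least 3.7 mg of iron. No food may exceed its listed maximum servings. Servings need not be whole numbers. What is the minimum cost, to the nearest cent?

$4.65

Cost per mg of iron: brown rice $0.6429, hummus $1.1875, bell pepper $2.2500.
Take 1 serving of brown rice: +0.7 mg iron for $0.45 (total $0.45, still need 3.0 mg).
Take 3 servings of hummus: +2.4 mg iron for $2.85 (total $3.30, still need 0.6 mg).
Take 1 serving of bell pepper: +0.6 mg iron for $1.35 (total $4.65, still need 0.0 mg).
Greedy by cheapest-per-mg is optimal for a single linear constraint, so the minimum cost is $4.65.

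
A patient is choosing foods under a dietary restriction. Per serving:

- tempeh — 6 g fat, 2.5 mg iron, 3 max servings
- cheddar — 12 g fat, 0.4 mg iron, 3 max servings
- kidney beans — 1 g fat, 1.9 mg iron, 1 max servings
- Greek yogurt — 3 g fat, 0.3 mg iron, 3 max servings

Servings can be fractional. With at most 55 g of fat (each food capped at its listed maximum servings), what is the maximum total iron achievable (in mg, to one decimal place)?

11.2 mg

Iron per g fat: kidney beans 1.9, tempeh 0.4167, Greek yogurt 0.1, cheddar 0.03333.
Take 1 serving of kidney beans: uses 1 g fat, +1.9 mg iron (running total 1.9 mg).
Take 3 servings of tempeh: uses 18 g fat, +7.5 mg iron (running total 9.4 mg).
Take 3 servings of Greek yogurt: uses 9 g fat, +0.9 mg iron (running total 10.3 mg).
Take 2.25 servings of cheddar: uses 27 g fat, +0.9 mg iron (running total 11.2 mg).
Greedy by best ratio exhausts the fat allowance optimally: 11.2 mg.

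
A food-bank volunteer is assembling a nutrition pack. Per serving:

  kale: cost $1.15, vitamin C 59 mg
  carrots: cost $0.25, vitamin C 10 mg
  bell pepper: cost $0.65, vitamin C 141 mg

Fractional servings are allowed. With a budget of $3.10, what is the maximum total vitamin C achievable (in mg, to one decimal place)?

Vitamin C per dollar: bell pepper 216.9, kale 51.3, carrots 40.
With no serving limits, spend the whole cost allowance on bell pepper: $3.10 / $0.65 × 141 mg = 672.5 mg.

672.5 mg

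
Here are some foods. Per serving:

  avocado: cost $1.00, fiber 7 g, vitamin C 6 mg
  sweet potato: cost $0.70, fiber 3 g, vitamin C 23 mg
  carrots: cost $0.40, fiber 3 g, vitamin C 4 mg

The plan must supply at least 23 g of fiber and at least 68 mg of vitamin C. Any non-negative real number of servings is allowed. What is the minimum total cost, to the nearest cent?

This is a tiny linear program; its minimum lies at a vertex of the feasible set. List the vertices and price them.
avocado only: max(23/7, 68/6) = 11.33 servings → $11.33.
sweet potato only: max(23/3, 68/23) = 7.667 servings → $5.37.
carrots only: max(23/3, 68/4) = 17 servings → $6.80.
avocado + sweet potato with both tight: 2.273 servings and 2.364 servings → $3.93.
avocado + carrots: the both-tight solution has a negative serving — not a feasible corner.
sweet potato + carrots with both tight: 1.965 servings and 5.702 servings → $3.66.
The minimum over all feasible corners is $3.66.

$3.66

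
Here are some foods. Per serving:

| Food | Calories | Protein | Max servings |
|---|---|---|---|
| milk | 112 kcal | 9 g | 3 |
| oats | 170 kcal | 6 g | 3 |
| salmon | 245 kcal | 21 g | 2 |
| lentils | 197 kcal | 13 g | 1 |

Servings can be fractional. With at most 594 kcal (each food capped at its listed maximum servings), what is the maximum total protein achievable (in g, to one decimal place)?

50.4 g

Protein per kcal: salmon 0.08571, milk 0.08036, lentils 0.06599, oats 0.03529.
Take 2 servings of salmon: uses 490 kcal, +42.0 g protein (running total 42.0 g).
Take 0.9286 servings of milk: uses 104 kcal, +8.4 g protein (running total 50.4 g).
Filling greedily by protein-per-kcal is optimal for one linear limit, giving 50.4 g.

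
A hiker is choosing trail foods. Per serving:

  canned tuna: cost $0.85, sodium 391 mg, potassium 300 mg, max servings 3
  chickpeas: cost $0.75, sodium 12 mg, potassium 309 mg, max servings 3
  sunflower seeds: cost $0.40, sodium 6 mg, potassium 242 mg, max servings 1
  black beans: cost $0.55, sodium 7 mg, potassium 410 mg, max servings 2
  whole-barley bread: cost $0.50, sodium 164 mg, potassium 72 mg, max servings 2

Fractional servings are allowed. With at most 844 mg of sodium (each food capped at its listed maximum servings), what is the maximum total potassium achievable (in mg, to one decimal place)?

2593.6 mg

Potassium per mg sodium: black beans 58.57, sunflower seeds 40.33, chickpeas 25.75, canned tuna 0.7673, whole-barley bread 0.439.
Take 2 servings of black beans: uses 14 mg sodium, +820.0 mg potassium (running total 820.0 mg).
Take 1 serving of sunflower seeds: uses 6 mg sodium, +242.0 mg potassium (running total 1062.0 mg).
Take 3 servings of chickpeas: uses 36 mg sodium, +927.0 mg potassium (running total 1989.0 mg).
Take 2.015 servings of canned tuna: uses 788 mg sodium, +604.6 mg potassium (running total 2593.6 mg).
Greedy by best ratio exhausts the sodium allowance optimally: 2593.6 mg.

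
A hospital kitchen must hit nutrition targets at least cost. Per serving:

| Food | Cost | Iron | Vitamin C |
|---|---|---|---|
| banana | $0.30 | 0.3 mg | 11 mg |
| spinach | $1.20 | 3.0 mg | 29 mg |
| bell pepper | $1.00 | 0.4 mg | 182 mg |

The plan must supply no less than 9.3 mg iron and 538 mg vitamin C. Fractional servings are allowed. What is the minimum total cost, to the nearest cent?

With two linear requirements the optimum uses one or two foods; enumerate the corners.
banana only: max(9.3/0.3, 538/11) = 48.91 servings → $14.67.
spinach only: max(9.3/3.0, 538/29) = 18.55 servings → $22.26.
bell pepper only: max(9.3/0.4, 538/182) = 23.25 servings → $23.25.
banana + spinach: the both-tight solution has a negative serving — not a feasible corner.
banana + bell pepper with both tight: 29.43 servings and 1.177 servings → $10.01.
spinach + bell pepper with both tight: 2.765 servings and 2.516 servings → $5.83.
The minimum over all feasible corners is $5.83.

$5.83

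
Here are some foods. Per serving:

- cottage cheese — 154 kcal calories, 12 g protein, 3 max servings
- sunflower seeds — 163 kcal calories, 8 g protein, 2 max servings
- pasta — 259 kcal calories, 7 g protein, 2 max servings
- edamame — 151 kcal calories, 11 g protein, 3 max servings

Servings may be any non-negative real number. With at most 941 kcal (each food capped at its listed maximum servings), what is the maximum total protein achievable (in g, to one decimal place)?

70.3 g

Protein per kcal: cottage cheese 0.07792, edamame 0.07285, sunflower seeds 0.04908, pasta 0.02703.
Take 3 servings of cottage cheese: uses 462 kcal, +36.0 g protein (running total 36.0 g).
Take 3 servings of edamame: uses 453 kcal, +33.0 g protein (running total 69.0 g).
Take 0.1595 servings of sunflower seeds: uses 26 kcal, +1.3 g protein (running total 70.3 g).
Greedy by best ratio exhausts the calories allowance optimally: 70.3 g.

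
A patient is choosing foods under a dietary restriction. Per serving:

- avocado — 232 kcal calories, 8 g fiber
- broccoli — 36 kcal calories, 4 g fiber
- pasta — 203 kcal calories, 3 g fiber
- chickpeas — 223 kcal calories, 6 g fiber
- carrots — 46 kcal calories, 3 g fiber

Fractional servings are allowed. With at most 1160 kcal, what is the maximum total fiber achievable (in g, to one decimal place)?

128.9 g

Fiber per kcal: broccoli 0.1111, carrots 0.06522, avocado 0.03448, chickpeas 0.02691, pasta 0.01478.
With no serving limits, spend the whole calories allowance on broccoli: 1160 kcal / 36 kcal × 4 g = 128.9 g.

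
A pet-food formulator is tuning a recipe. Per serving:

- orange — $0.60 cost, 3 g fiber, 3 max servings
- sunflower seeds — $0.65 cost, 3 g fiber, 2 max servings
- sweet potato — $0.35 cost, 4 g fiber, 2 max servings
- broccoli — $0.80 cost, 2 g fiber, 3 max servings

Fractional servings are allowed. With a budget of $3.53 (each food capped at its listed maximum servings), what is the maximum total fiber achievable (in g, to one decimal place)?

Fiber per dollar: sweet potato 11.43, orange 5, sunflower seeds 4.615, broccoli 2.5.
Take 2 servings of sweet potato: spends $0.70, +8.0 g fiber (running total 8.0 g).
Take 3 servings of orange: spends $1.80, +9.0 g fiber (running total 17.0 g).
Take 1.585 servings of sunflower seeds: spends $1.03, +4.8 g fiber (running total 21.8 g).
Filling greedily by fiber-per-dollar is optimal for one linear limit, giving 21.8 g.

21.8 g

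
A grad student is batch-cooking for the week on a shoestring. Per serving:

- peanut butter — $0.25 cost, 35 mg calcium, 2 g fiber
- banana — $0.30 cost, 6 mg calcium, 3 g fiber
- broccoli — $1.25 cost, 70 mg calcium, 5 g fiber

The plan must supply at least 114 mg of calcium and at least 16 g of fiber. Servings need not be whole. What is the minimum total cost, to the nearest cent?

Compare the cost at each extreme point of the feasible region.
peanut butter only: max(114/35, 16/2) = 8 servings → $2.00.
banana only: max(114/6, 16/3) = 19 servings → $5.70.
broccoli only: max(114/70, 16/5) = 3.2 servings → $4.00.
peanut butter + banana with both tight: 2.645 servings and 3.57 servings → $1.73.
peanut butter + broccoli: the both-tight solution has a negative serving — not a feasible corner.
banana + broccoli with both tight: 3.056 servings and 1.367 servings → $2.62.
The minimum over all feasible corners is $1.73.

$1.73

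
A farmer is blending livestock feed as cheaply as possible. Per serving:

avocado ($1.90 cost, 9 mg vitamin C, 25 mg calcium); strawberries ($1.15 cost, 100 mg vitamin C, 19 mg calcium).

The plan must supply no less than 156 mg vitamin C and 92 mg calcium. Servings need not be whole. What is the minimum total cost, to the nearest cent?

The cheapest plan sits at a corner of the feasible region — with two constraints it uses at most two foods.
avocado only: max(156/9, 92/25) = 17.33 servings → $32.93.
strawberries only: max(156/100, 92/19) = 4.842 servings → $5.57.
avocado + strawberries with both tight: 2.678 servings and 1.319 servings → $6.60.
The minimum over all feasible corners is $5.57.

$5.57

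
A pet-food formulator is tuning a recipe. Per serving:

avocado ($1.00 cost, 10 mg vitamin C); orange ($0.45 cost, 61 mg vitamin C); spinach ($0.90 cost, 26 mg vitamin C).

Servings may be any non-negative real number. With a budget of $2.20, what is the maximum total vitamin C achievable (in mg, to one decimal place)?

Vitamin C per dollar: orange 135.6, spinach 28.89, avocado 10.
With no serving limits, spend the whole cost allowance on orange: $2.20 / $0.45 × 61 mg = 298.2 mg.

298.2 mg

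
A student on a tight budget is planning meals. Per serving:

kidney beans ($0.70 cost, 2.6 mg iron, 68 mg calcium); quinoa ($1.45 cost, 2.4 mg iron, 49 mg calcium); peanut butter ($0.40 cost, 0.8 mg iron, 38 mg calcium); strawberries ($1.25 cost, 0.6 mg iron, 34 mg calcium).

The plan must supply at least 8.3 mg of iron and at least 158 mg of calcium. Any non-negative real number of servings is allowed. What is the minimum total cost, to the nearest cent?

Minimising a linear cost over {iron ≥ 8.3, calcium ≥ 158, servings ≥ 0} — the optimum is at a vertex, using one or two foods.
kidney beans only: max(8.3/2.6, 158/68) = 3.192 servings → $2.23.
quinoa only: max(8.3/2.4, 158/49) = 3.458 servings → $5.01.
peanut butter only: max(8.3/0.8, 158/38) = 10.38 servings → $4.15.
strawberries only: max(8.3/0.6, 158/34) = 13.83 servings → $17.29.
kidney beans + quinoa: intersection lies outside the first quadrant.
kidney beans + peanut butter with both targets exact would need a negative amount; discard.
kidney beans + strawberries: the both-tight solution has a negative serving — not a feasible corner.
quinoa + peanut butter: the both-tight solution has a negative serving — not a feasible corner.
quinoa + strawberries: intersection lies outside the first quadrant.
peanut butter + strawberries: the both-tight solution has a negative serving — not a feasible corner.
So the least-cost plan costs $2.23.

$2.23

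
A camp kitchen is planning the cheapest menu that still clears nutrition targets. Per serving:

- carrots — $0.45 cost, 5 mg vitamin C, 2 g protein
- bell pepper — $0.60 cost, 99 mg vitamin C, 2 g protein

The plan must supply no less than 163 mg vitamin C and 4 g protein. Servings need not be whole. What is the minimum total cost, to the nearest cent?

$1.14

Check every corner: each single food scaled to meet both minima, and each pair solved so both constraints bind.
carrots only: max(163/5, 4/2) = 32.6 servings → $14.67.
bell pepper only: max(163/99, 4/2) = 2 servings → $1.20.
carrots + bell pepper with both tight: 0.3723 servings and 1.628 servings → $1.14.
The minimum over all feasible corners is $1.14.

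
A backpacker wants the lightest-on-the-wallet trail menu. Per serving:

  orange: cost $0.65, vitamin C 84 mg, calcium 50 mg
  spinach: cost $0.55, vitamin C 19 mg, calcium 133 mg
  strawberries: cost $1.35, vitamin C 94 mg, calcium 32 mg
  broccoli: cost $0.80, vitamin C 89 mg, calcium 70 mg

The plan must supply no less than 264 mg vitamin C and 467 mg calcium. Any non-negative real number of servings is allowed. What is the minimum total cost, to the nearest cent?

$3.07

A basic optimal solution has at most two foods positive. Try each food alone and each pair with both targets met exactly.
orange only: max(264/84, 467/50) = 9.34 servings → $6.07.
spinach only: max(264/19, 467/133) = 13.89 servings → $7.64.
strawberries only: max(264/94, 467/32) = 14.59 servings → $19.70.
broccoli only: max(264/89, 467/70) = 6.671 servings → $5.34.
orange + spinach with both tight: 2.567 servings and 2.546 servings → $3.07.
orange + strawberries: the both-tight solution has a negative serving — not a feasible corner.
orange + broccoli: the both-tight solution has a negative serving — not a feasible corner.
spinach + strawberries with both tight: 2.98 servings and 2.206 servings → $4.62.
spinach + broccoli with both tight: 2.197 servings and 2.497 servings → $3.21.
strawberries + broccoli: the both-tight solution has a negative serving — not a feasible corner.
The minimum over all feasible corners is $3.07.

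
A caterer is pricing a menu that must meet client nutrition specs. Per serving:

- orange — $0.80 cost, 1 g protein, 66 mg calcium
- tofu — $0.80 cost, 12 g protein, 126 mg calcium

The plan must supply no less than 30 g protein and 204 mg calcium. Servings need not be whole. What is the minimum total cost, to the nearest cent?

$2.00

With two linear requirements the optimum uses one or two foods; enumerate the corners.
orange only: max(30/1, 204/66) = 30 servings → $24.00.
tofu only: max(30/12, 204/126) = 2.5 servings → $2.00.
orange + tofu: intersection lies outside the first quadrant.
So the least-cost plan costs $2.00.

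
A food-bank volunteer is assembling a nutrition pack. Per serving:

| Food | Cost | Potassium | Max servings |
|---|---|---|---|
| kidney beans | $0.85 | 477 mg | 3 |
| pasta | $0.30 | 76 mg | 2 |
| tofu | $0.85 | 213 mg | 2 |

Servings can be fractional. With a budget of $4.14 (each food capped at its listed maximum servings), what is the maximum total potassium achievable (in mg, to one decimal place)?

1831.1 mg

Potassium per dollar: kidney beans 561.2, pasta 253.3, tofu 250.6.
Take 3 servings of kidney beans: spends $2.55, +1431.0 mg potassium (running total 1431.0 mg).
Take 2 servings of pasta: spends $0.60, +152.0 mg potassium (running total 1583.0 mg).
Take 1.165 servings of tofu: spends $0.99, +248.1 mg potassium (running total 1831.1 mg).
Greedy by best ratio exhausts the cost allowance optimally: 1831.1 mg.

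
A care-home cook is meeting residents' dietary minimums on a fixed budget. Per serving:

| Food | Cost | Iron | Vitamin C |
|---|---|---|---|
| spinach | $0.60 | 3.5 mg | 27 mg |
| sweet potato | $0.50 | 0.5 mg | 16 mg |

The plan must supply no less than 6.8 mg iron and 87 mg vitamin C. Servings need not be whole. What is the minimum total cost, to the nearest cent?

spinach only: max(6.8/3.5, 87/27) = 3.222 servings → $1.93.
sweet potato only: max(6.8/0.5, 87/16) = 13.6 servings → $6.80.
spinach + sweet potato with both tight: 1.536 servings and 2.845 servings → $2.34.
Cheapest feasible corner: $1.93.

$1.93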